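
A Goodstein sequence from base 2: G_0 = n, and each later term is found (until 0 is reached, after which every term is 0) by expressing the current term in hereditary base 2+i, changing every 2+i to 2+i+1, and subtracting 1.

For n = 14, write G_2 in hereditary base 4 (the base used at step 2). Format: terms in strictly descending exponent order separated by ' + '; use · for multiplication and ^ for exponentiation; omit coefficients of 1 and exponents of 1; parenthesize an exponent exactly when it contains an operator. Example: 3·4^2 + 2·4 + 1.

[0] 14 ≡ 2^(2 + 1) + 2^2 + 2 (base 2). Lift 3: 111. −1: 110.
[1] 110 ≡ 3^(3 + 1) + 3^3 + 2 (base 3). Lift 4: 1282. −1: 1281.
[2] 1281 ≡ 4^(4 + 1) + 4^4 + 1 (base 4). Lift 5: 18751. −1: 18750.

4^(4 + 1) + 4^4 + 1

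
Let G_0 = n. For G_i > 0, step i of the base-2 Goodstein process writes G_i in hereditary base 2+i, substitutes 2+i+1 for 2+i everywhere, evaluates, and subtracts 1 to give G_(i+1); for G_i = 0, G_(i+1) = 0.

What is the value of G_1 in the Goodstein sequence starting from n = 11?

base 2: 11 = 2^(2 + 1) + 2 + 1; at 3: 3^(3 + 1) + 3 + 1 = 85; next = 84
base 3: 84 = 3^(3 + 1) + 3; at 4: 4^(4 + 1) + 4 = 1028; next = 1027

84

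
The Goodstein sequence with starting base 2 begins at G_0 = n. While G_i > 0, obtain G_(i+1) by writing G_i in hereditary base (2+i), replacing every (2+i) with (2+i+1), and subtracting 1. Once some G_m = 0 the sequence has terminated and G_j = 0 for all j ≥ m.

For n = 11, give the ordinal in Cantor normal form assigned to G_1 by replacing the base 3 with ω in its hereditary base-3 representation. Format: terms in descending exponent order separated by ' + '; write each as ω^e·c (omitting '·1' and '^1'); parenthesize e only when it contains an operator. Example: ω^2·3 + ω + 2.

base 2: 11 = 2^(2 + 1) + 2 + 1; at 3: 3^(3 + 1) + 3 + 1 = 85; next = 84
base 3: 84 = 3^(3 + 1) + 3; at 4: 4^(4 + 1) + 4 = 1028; next = 1027

ω^(ω + 1) + ω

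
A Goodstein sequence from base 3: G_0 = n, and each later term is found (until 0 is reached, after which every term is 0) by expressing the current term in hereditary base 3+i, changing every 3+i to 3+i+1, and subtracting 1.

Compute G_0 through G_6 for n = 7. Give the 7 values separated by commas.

base 3: 7 = 2·3 + 1; at 4: 2·4 + 1 = 9; next = 8
base 4: 8 = 2·4; at 5: 2·5 = 10; next = 9
base 5: 9 = 5 + 4; at 6: 6 + 4 = 10; next = 9
base 6: 9 = 6 + 3; at 7: 7 + 3 = 10; next = 9
base 7: 9 = 7 + 2; at 8: 8 + 2 = 10; next = 9
base 8: 9 = 8 + 1; at 9: 9 + 1 = 10; next = 9

7, 8, 9, 9, 9, 9, 9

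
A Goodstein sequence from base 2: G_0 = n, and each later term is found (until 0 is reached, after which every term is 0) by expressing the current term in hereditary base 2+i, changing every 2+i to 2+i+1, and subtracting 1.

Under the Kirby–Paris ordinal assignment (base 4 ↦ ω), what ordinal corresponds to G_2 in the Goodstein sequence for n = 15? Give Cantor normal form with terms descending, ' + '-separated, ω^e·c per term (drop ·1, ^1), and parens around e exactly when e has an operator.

ω^(ω + 1) + ω^ω + 3

i=0: 15 = 2^(2 + 1) + 2^2 + 2 + 1 (b=2); 2→3: 3^(3 + 1) + 3^3 + 3 + 1 = 112; 112−1 = 111
i=1: 111 = 3^(3 + 1) + 3^3 + 3 (b=3); 3→4: 4^(4 + 1) + 4^4 + 4 = 1284; 1284−1 = 1283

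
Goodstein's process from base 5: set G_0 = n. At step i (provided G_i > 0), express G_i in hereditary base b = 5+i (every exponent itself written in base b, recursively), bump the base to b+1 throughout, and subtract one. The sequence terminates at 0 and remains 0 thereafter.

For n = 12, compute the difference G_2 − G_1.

1

(0) 12|_5 = 2·5 + 2 ↦ 2·6 + 2|_6 = 14 ⇒ 13
(1) 13|_6 = 2·6 + 1 ↦ 2·7 + 1|_7 = 15 ⇒ 14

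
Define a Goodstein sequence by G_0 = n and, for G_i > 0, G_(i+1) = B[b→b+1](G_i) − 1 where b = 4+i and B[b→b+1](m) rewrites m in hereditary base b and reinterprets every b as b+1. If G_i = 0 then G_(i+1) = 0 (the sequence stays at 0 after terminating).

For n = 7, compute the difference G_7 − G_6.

step 0: 7 = 4 + 3; sub 5 for 4: 5 + 3; = 8; G_1 = 8−1 = 7
step 1: 7 = 5 + 2; sub 6 for 5: 6 + 2; = 8; G_2 = 8−1 = 7
step 2: 7 = 6 + 1; sub 7 for 6: 7 + 1; = 8; G_3 = 8−1 = 7
step 3: 7 = 7; sub 8 for 7: 8; = 8; G_4 = 8−1 = 7
step 4: 7 = 7; sub 9 for 8: 7; = 7; G_5 = 7−1 = 6
step 5: 6 = 6; sub 10 for 9: 6; = 6; G_6 = 6−1 = 5
step 6: 5 = 5; sub 11 for 10: 5; = 5; G_7 = 5−1 = 4

-1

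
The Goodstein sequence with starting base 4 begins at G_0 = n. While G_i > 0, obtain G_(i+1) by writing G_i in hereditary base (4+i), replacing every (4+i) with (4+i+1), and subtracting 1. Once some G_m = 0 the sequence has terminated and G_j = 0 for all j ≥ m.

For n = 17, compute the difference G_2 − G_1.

10

G_0=17  [base 4] 4^2 + 1  →[4↦5]→  5^2 + 1 = 26  −1 ⇒ G_1=25
G_1=25  [base 5] 5^2  →[5↦6]→  6^2 = 36  −1 ⇒ G_2=35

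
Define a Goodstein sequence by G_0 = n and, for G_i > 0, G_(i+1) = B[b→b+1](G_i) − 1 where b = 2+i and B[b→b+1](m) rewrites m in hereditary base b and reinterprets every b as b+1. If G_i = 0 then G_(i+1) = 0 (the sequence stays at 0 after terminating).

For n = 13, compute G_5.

5765998

step 0: 13 = 2^(2 + 1) + 2^2 + 1; sub 3 for 2: 3^(3 + 1) + 3^3 + 1; = 109; G_1 = 109−1 = 108
step 1: 108 = 3^(3 + 1) + 3^3; sub 4 for 3: 4^(4 + 1) + 4^4; = 1280; G_2 = 1280−1 = 1279
step 2: 1279 = 4^(4 + 1) + 3·4^3 + 3·4^2 + 3·4 + 3; sub 5 for 4: 5^(5 + 1) + 3·5^3 + 3·5^2 + 3·5 + 3; = 16093; G_3 = 16093−1 = 16092
step 3: 16092 = 5^(5 + 1) + 3·5^3 + 3·5^2 + 3·5 + 2; sub 6 for 5: 6^(6 + 1) + 3·6^3 + 3·6^2 + 3·6 + 2; = 280712; G_4 = 280712−1 = 280711
step 4: 280711 = 6^(6 + 1) + 3·6^3 + 3·6^2 + 3·6 + 1; sub 7 for 6: 7^(7 + 1) + 3·7^3 + 3·7^2 + 3·7 + 1; = 5765999; G_5 = 5765999−1 = 5765998
step 5: 5765998 = 7^(7 + 1) + 3·7^3 + 3·7^2 + 3·7; sub 8 for 7: 8^(8 + 1) + 3·8^3 + 3·8^2 + 3·8; = 134219480; G_6 = 134219480−1 = 134219479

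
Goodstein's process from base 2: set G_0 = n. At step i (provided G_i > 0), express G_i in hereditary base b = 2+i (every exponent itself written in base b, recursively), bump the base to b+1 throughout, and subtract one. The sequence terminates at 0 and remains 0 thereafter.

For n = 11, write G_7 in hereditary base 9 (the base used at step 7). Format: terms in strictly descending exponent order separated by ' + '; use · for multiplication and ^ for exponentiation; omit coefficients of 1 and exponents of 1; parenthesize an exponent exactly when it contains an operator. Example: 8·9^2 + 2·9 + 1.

7·9^9 + 7·9^7 + 7·9^6 + 7·9^5 + 7·9^4 + 7·9^3 + 7·9^2 + 7·9 + 6

11 —HB2→ 2^(2 + 1) + 2 + 1 —bump→ 3^(3 + 1) + 3 + 1 = 85 —(−1)→ 84
84 —HB3→ 3^(3 + 1) + 3 —bump→ 4^(4 + 1) + 4 = 1028 —(−1)→ 1027
1027 —HB4→ 4^(4 + 1) + 3 —bump→ 5^(5 + 1) + 3 = 15628 —(−1)→ 15627
15627 —HB5→ 5^(5 + 1) + 2 —bump→ 6^(6 + 1) + 2 = 279938 —(−1)→ 279937
279937 —HB6→ 6^(6 + 1) + 1 —bump→ 7^(7 + 1) + 1 = 5764802 —(−1)→ 5764801
5764801 —HB7→ 7^(7 + 1) —bump→ 8^(8 + 1) = 134217728 —(−1)→ 134217727
134217727 —HB8→ 7·8^8 + 7·8^7 + 7·8^6 + 7·8^5 + 7·8^4 + 7·8^3 + 7·8^2 + 7·8 + 7 —bump→ 7·9^9 + 7·9^7 + 7·9^6 + 7·9^5 + 7·9^4 + 7·9^3 + 7·9^2 + 7·9 + 7 = 2749609303 —(−1)→ 2749609302
2749609302 —HB9→ 7·9^9 + 7·9^7 + 7·9^6 + 7·9^5 + 7·9^4 + 7·9^3 + 7·9^2 + 7·9 + 6 —bump→ 7·10^10 + 7·10^7 + 7·10^6 + 7·10^5 + 7·10^4 + 7·10^3 + 7·10^2 + 7·10 + 6 = 70077777776 —(−1)→ 70077777775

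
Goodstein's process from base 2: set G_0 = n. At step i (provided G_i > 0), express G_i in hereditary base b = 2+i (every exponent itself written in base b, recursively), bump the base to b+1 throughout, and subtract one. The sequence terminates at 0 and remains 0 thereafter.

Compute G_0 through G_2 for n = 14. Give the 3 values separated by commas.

base 2: 14 = 2^(2 + 1) + 2^2 + 2; at 3: 3^(3 + 1) + 3^3 + 3 = 111; next = 110
base 3: 110 = 3^(3 + 1) + 3^3 + 2; at 4: 4^(4 + 1) + 4^4 + 2 = 1282; next = 1281

14, 110, 1281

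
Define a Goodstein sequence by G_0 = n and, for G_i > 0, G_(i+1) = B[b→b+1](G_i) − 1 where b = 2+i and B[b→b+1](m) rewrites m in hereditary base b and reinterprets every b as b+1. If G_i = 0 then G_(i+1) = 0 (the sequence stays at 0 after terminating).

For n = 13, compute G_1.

108

step 0: 13 = 2^(2 + 1) + 2^2 + 1; sub 3 for 2: 3^(3 + 1) + 3^3 + 1; = 109; G_1 = 109−1 = 108
step 1: 108 = 3^(3 + 1) + 3^3; sub 4 for 3: 4^(4 + 1) + 4^4; = 1280; G_2 = 1280−1 = 1279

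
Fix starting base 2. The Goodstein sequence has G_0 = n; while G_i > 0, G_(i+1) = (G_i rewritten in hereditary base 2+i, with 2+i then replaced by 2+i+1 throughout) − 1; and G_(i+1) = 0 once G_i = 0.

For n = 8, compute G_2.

553

8 —HB2→ 2^(2 + 1) —bump→ 3^(3 + 1) = 81 —(−1)→ 80
80 —HB3→ 2·3^3 + 2·3^2 + 2·3 + 2 —bump→ 2·4^4 + 2·4^2 + 2·4 + 2 = 554 —(−1)→ 553
553 —HB4→ 2·4^4 + 2·4^2 + 2·4 + 1 —bump→ 2·5^5 + 2·5^2 + 2·5 + 1 = 6311 —(−1)→ 6310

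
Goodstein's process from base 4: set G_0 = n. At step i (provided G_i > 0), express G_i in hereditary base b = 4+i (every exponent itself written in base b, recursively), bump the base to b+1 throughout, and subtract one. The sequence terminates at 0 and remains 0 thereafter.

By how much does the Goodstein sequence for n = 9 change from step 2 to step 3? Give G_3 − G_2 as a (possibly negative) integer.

0

G_0 = 9. HB_4(9) = 2·4 + 1. Bump = 11. G_1 = 10.
G_1 = 10. HB_5(10) = 2·5. Bump = 12. G_2 = 11.
G_2 = 11. HB_6(11) = 6 + 5. Bump = 12. G_3 = 11.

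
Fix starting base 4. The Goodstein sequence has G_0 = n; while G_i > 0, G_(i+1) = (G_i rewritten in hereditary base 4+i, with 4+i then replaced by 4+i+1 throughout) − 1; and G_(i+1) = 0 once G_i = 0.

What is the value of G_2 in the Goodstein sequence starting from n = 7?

7

G_0 = 7. HB_4(7) = 4 + 3. Bump = 8. G_1 = 7.
G_1 = 7. HB_5(7) = 5 + 2. Bump = 8. G_2 = 7.
G_2 = 7. HB_6(7) = 6 + 1. Bump = 8. G_3 = 7.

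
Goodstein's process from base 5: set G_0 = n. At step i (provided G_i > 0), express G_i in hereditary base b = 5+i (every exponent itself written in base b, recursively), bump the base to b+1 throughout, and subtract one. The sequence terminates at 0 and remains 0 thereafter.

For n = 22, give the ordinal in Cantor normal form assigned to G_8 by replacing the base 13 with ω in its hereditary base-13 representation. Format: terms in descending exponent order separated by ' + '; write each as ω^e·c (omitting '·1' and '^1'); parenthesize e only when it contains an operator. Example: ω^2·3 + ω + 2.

(0) 22|_5 = 4·5 + 2 ↦ 4·6 + 2|_6 = 26 ⇒ 25
(1) 25|_6 = 4·6 + 1 ↦ 4·7 + 1|_7 = 29 ⇒ 28
(2) 28|_7 = 4·7 ↦ 4·8|_8 = 32 ⇒ 31
(3) 31|_8 = 3·8 + 7 ↦ 3·9 + 7|_9 = 34 ⇒ 33
(4) 33|_9 = 3·9 + 6 ↦ 3·10 + 6|_10 = 36 ⇒ 35
(5) 35|_10 = 3·10 + 5 ↦ 3·11 + 5|_11 = 38 ⇒ 37
(6) 37|_11 = 3·11 + 4 ↦ 3·12 + 4|_12 = 40 ⇒ 39
(7) 39|_12 = 3·12 + 3 ↦ 3·13 + 3|_13 = 42 ⇒ 41
(8) 41|_13 = 3·13 + 2 ↦ 3·14 + 2|_14 = 44 ⇒ 43

ω·3 + 2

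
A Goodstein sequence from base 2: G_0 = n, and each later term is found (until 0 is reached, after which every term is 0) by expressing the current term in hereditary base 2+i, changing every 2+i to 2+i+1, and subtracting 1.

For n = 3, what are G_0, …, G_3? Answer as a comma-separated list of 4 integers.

i=0: 3 = 2 + 1 (b=2); 2→3: 3 + 1 = 4; 4−1 = 3
i=1: 3 = 3 (b=3); 3→4: 4 = 4; 4−1 = 3
i=2: 3 = 3 (b=4); 4→5: 3 = 3; 3−1 = 2

3, 3, 3, 2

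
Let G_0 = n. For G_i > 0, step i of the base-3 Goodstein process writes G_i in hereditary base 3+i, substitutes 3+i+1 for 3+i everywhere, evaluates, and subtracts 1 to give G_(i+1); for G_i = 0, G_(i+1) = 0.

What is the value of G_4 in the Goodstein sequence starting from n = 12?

i=0: 12 = 3^2 + 3 (b=3); 3→4: 4^2 + 4 = 20; 20−1 = 19
i=1: 19 = 4^2 + 3 (b=4); 4→5: 5^2 + 3 = 28; 28−1 = 27
i=2: 27 = 5^2 + 2 (b=5); 5→6: 6^2 + 2 = 38; 38−1 = 37
i=3: 37 = 6^2 + 1 (b=6); 6→7: 7^2 + 1 = 50; 50−1 = 49

49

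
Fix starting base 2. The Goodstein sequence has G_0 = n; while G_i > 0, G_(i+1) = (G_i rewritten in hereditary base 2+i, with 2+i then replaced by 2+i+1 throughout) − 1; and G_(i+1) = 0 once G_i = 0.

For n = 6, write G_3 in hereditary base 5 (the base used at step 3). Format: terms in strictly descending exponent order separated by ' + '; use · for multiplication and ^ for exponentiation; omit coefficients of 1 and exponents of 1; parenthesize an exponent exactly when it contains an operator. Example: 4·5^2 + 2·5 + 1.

5^5

6 —HB2→ 2^2 + 2 —bump→ 3^3 + 3 = 30 —(−1)→ 29
29 —HB3→ 3^3 + 2 —bump→ 4^4 + 2 = 258 —(−1)→ 257
257 —HB4→ 4^4 + 1 —bump→ 5^5 + 1 = 3126 —(−1)→ 3125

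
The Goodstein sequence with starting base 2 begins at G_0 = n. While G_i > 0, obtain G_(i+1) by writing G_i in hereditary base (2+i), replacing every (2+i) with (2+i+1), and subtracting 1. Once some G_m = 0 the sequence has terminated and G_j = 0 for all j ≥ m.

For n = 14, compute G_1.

110

G_0 = 14. HB_2(14) = 2^(2 + 1) + 2^2 + 2. Bump = 111. G_1 = 110.
G_1 = 110. HB_3(110) = 3^(3 + 1) + 3^3 + 2. Bump = 1282. G_2 = 1281.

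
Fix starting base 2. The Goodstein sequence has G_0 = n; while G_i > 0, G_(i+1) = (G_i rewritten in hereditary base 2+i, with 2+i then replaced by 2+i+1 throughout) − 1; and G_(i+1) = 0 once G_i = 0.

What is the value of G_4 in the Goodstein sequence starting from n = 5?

775

i=0: 5 = 2^2 + 1 (b=2); 2→3: 3^3 + 1 = 28; 28−1 = 27
i=1: 27 = 3^3 (b=3); 3→4: 4^4 = 256; 256−1 = 255
i=2: 255 = 3·4^3 + 3·4^2 + 3·4 + 3 (b=4); 4→5: 3·5^3 + 3·5^2 + 3·5 + 3 = 468; 468−1 = 467
i=3: 467 = 3·5^3 + 3·5^2 + 3·5 + 2 (b=5); 5→6: 3·6^3 + 3·6^2 + 3·6 + 2 = 776; 776−1 = 775
i=4: 775 = 3·6^3 + 3·6^2 + 3·6 + 1 (b=6); 6→7: 3·7^3 + 3·7^2 + 3·7 + 1 = 1198; 1198−1 = 1197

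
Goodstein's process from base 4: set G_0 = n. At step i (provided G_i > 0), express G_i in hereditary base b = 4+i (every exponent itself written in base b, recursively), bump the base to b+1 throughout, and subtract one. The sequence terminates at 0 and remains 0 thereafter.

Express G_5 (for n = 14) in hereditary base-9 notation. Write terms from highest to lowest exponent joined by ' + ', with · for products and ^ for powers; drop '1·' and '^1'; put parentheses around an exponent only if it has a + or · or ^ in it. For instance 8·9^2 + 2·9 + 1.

2·9 + 4

[0] 14 ≡ 3·4 + 2 (base 4). Lift 5: 17. −1: 16.
[1] 16 ≡ 3·5 + 1 (base 5). Lift 6: 19. −1: 18.
[2] 18 ≡ 3·6 (base 6). Lift 7: 21. −1: 20.
[3] 20 ≡ 2·7 + 6 (base 7). Lift 8: 22. −1: 21.
[4] 21 ≡ 2·8 + 5 (base 8). Lift 9: 23. −1: 22.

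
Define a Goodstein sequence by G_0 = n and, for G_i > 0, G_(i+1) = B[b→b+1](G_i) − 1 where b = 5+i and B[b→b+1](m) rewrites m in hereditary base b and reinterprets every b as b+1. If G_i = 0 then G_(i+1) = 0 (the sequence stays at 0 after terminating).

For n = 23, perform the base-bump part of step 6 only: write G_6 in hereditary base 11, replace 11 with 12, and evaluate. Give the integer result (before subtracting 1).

42

step 0: 23 = 4·5 + 3; sub 6 for 5: 4·6 + 3; = 27; G_1 = 27−1 = 26
step 1: 26 = 4·6 + 2; sub 7 for 6: 4·7 + 2; = 30; G_2 = 30−1 = 29
step 2: 29 = 4·7 + 1; sub 8 for 7: 4·8 + 1; = 33; G_3 = 33−1 = 32
step 3: 32 = 4·8; sub 9 for 8: 4·9; = 36; G_4 = 36−1 = 35
step 4: 35 = 3·9 + 8; sub 10 for 9: 3·10 + 8; = 38; G_5 = 38−1 = 37
step 5: 37 = 3·10 + 7; sub 11 for 10: 3·11 + 7; = 40; G_6 = 40−1 = 39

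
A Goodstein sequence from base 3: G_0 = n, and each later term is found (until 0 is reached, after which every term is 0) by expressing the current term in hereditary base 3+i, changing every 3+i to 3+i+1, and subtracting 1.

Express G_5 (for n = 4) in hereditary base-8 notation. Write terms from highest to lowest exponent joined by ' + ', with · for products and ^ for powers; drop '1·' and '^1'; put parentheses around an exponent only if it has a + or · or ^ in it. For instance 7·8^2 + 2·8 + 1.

[0] 4 ≡ 3 + 1 (base 3). Lift 4: 5. −1: 4.
[1] 4 ≡ 4 (base 4). Lift 5: 5. −1: 4.
[2] 4 ≡ 4 (base 5). Lift 6: 4. −1: 3.
[3] 3 ≡ 3 (base 6). Lift 7: 3. −1: 2.
[4] 2 ≡ 2 (base 7). Lift 8: 2. −1: 1.
[5] 1 ≡ 1 (base 8). Lift 9: 1. −1: 0.

1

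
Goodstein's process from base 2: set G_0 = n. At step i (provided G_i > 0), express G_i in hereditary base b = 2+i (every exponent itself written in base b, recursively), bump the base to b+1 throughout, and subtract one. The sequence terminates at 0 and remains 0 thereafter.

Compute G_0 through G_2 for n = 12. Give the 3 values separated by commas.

12, 107, 1065

G_0 = 12. HB_2(12) = 2^(2 + 1) + 2^2. Bump = 108. G_1 = 107.
G_1 = 107. HB_3(107) = 3^(3 + 1) + 2·3^2 + 2·3 + 2. Bump = 1066. G_2 = 1065.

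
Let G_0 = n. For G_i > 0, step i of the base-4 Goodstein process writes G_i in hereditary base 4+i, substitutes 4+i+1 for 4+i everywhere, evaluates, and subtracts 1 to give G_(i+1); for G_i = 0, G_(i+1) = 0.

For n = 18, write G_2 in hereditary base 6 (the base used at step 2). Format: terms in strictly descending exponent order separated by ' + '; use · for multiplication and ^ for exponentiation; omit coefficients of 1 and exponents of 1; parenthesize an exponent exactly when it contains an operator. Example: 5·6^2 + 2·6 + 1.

6^2

G_0=18  [base 4] 4^2 + 2  →[4↦5]→  5^2 + 2 = 27  −1 ⇒ G_1=26
G_1=26  [base 5] 5^2 + 1  →[5↦6]→  6^2 + 1 = 37  −1 ⇒ G_2=36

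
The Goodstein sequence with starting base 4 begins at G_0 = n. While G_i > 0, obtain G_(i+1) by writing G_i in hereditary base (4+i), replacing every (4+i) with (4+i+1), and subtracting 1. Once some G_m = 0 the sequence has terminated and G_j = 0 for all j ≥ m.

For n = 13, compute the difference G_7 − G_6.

1

G_0=13  [base 4] 3·4 + 1  →[4↦5]→  3·5 + 1 = 16  −1 ⇒ G_1=15
G_1=15  [base 5] 3·5  →[5↦6]→  3·6 = 18  −1 ⇒ G_2=17
G_2=17  [base 6] 2·6 + 5  →[6↦7]→  2·7 + 5 = 19  −1 ⇒ G_3=18
G_3=18  [base 7] 2·7 + 4  →[7↦8]→  2·8 + 4 = 20  −1 ⇒ G_4=19
G_4=19  [base 8] 2·8 + 3  →[8↦9]→  2·9 + 3 = 21  −1 ⇒ G_5=20
G_5=20  [base 9] 2·9 + 2  →[9↦10]→  2·10 + 2 = 22  −1 ⇒ G_6=21
G_6=21  [base 10] 2·10 + 1  →[10↦11]→  2·11 + 1 = 23  −1 ⇒ G_7=22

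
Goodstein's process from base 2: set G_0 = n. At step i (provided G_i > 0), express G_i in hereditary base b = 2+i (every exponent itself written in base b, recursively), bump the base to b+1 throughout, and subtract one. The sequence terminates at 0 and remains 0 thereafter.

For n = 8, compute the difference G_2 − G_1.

i=0: 8 = 2^(2 + 1) (b=2); 2→3: 3^(3 + 1) = 81; 81−1 = 80
i=1: 80 = 2·3^3 + 2·3^2 + 2·3 + 2 (b=3); 3→4: 2·4^4 + 2·4^2 + 2·4 + 2 = 554; 554−1 = 553

473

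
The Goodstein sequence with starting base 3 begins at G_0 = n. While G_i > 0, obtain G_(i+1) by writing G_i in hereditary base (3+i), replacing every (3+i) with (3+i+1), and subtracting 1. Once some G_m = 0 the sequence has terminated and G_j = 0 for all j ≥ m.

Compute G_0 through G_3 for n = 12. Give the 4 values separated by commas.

[0] 12 ≡ 3^2 + 3 (base 3). Lift 4: 20. −1: 19.
[1] 19 ≡ 4^2 + 3 (base 4). Lift 5: 28. −1: 27.
[2] 27 ≡ 5^2 + 2 (base 5). Lift 6: 38. −1: 37.

12, 19, 27, 37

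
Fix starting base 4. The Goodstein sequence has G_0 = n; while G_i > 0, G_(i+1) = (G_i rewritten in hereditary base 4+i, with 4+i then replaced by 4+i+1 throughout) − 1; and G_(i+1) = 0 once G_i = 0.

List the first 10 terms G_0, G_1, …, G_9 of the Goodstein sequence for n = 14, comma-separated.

(0) 14|_4 = 3·4 + 2 ↦ 3·5 + 2|_5 = 17 ⇒ 16
(1) 16|_5 = 3·5 + 1 ↦ 3·6 + 1|_6 = 19 ⇒ 18
(2) 18|_6 = 3·6 ↦ 3·7|_7 = 21 ⇒ 20
(3) 20|_7 = 2·7 + 6 ↦ 2·8 + 6|_8 = 22 ⇒ 21
(4) 21|_8 = 2·8 + 5 ↦ 2·9 + 5|_9 = 23 ⇒ 22
(5) 22|_9 = 2·9 + 4 ↦ 2·10 + 4|_10 = 24 ⇒ 23
(6) 23|_10 = 2·10 + 3 ↦ 2·11 + 3|_11 = 25 ⇒ 24
(7) 24|_11 = 2·11 + 2 ↦ 2·12 + 2|_12 = 26 ⇒ 25
(8) 25|_12 = 2·12 + 1 ↦ 2·13 + 1|_13 = 27 ⇒ 26

14, 16, 18, 20, 21, 22, 23, 24, 25, 26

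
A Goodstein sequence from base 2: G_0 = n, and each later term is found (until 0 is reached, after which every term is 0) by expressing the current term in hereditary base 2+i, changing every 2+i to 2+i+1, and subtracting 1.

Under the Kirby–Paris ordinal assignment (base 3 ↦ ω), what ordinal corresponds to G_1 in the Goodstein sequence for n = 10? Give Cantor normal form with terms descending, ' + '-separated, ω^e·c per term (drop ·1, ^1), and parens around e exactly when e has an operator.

step 0: 10 = 2^(2 + 1) + 2; sub 3 for 2: 3^(3 + 1) + 3; = 84; G_1 = 84−1 = 83
step 1: 83 = 3^(3 + 1) + 2; sub 4 for 3: 4^(4 + 1) + 2; = 1026; G_2 = 1026−1 = 1025

ω^(ω + 1) + 2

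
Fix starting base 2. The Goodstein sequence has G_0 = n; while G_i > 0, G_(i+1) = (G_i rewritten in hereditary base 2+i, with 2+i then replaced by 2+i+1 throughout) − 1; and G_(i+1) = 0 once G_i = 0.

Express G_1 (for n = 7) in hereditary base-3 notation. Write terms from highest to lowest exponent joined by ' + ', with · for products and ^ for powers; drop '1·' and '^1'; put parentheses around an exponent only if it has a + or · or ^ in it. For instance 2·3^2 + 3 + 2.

3^3 + 3

G_0=7  [base 2] 2^2 + 2 + 1  →[2↦3]→  3^3 + 3 + 1 = 31  −1 ⇒ G_1=30
G_1=30  [base 3] 3^3 + 3  →[3↦4]→  4^4 + 4 = 260  −1 ⇒ G_2=259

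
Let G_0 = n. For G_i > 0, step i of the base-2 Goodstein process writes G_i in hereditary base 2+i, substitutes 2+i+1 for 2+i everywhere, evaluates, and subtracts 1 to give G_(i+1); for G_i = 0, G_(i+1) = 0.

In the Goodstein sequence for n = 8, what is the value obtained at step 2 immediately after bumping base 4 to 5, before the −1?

6311

[0] 8 ≡ 2^(2 + 1) (base 2). Lift 3: 81. −1: 80.
[1] 80 ≡ 2·3^3 + 2·3^2 + 2·3 + 2 (base 3). Lift 4: 554. −1: 553.
[2] 553 ≡ 2·4^4 + 2·4^2 + 2·4 + 1 (base 4). Lift 5: 6311. −1: 6310.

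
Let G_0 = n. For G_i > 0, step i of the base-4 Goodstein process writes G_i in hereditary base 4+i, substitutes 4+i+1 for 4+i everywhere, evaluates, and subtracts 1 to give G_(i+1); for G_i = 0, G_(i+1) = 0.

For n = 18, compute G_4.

[0] 18 ≡ 4^2 + 2 (base 4). Lift 5: 27. −1: 26.
[1] 26 ≡ 5^2 + 1 (base 5). Lift 6: 37. −1: 36.
[2] 36 ≡ 6^2 (base 6). Lift 7: 49. −1: 48.
[3] 48 ≡ 6·7 + 6 (base 7). Lift 8: 54. −1: 53.
[4] 53 ≡ 6·8 + 5 (base 8). Lift 9: 59. −1: 58.

53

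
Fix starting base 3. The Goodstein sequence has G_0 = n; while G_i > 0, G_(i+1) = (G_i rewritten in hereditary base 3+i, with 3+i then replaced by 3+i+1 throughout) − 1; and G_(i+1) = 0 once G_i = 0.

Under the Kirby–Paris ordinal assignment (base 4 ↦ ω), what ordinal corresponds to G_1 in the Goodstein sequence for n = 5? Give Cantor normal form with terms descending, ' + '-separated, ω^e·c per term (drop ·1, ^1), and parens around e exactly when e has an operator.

5 —HB3→ 3 + 2 —bump→ 4 + 2 = 6 —(−1)→ 5
5 —HB4→ 4 + 1 —bump→ 5 + 1 = 6 —(−1)→ 5

ω + 1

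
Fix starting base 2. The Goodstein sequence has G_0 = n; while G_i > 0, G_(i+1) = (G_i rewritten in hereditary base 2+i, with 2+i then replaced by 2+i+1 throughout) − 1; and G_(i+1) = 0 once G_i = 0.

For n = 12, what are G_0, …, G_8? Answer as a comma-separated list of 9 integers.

step 0: 12 = 2^(2 + 1) + 2^2; sub 3 for 2: 3^(3 + 1) + 3^3; = 108; G_1 = 108−1 = 107
step 1: 107 = 3^(3 + 1) + 2·3^2 + 2·3 + 2; sub 4 for 3: 4^(4 + 1) + 2·4^2 + 2·4 + 2; = 1066; G_2 = 1066−1 = 1065
step 2: 1065 = 4^(4 + 1) + 2·4^2 + 2·4 + 1; sub 5 for 4: 5^(5 + 1) + 2·5^2 + 2·5 + 1; = 15686; G_3 = 15686−1 = 15685
step 3: 15685 = 5^(5 + 1) + 2·5^2 + 2·5; sub 6 for 5: 6^(6 + 1) + 2·6^2 + 2·6; = 280020; G_4 = 280020−1 = 280019
step 4: 280019 = 6^(6 + 1) + 2·6^2 + 6 + 5; sub 7 for 6: 7^(7 + 1) + 2·7^2 + 7 + 5; = 5764911; G_5 = 5764911−1 = 5764910
step 5: 5764910 = 7^(7 + 1) + 2·7^2 + 7 + 4; sub 8 for 7: 8^(8 + 1) + 2·8^2 + 8 + 4; = 134217868; G_6 = 134217868−1 = 134217867
step 6: 134217867 = 8^(8 + 1) + 2·8^2 + 8 + 3; sub 9 for 8: 9^(9 + 1) + 2·9^2 + 9 + 3; = 3486784575; G_7 = 3486784575−1 = 3486784574
step 7: 3486784574 = 9^(9 + 1) + 2·9^2 + 9 + 2; sub 10 for 9: 10^(10 + 1) + 2·10^2 + 10 + 2; = 100000000212; G_8 = 100000000212−1 = 100000000211

12, 107, 1065, 15685, 280019, 5764910, 134217867, 3486784574, 100000000211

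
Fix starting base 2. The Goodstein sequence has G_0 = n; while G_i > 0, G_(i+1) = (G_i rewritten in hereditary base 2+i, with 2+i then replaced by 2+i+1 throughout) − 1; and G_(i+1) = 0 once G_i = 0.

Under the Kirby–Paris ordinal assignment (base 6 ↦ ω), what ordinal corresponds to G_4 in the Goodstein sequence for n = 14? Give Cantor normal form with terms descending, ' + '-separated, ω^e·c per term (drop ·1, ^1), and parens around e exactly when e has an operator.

ω^(ω + 1) + ω^5·5 + ω^4·5 + ω^3·5 + ω^2·5 + ω·5 + 5

14 —HB2→ 2^(2 + 1) + 2^2 + 2 —bump→ 3^(3 + 1) + 3^3 + 3 = 111 —(−1)→ 110
110 —HB3→ 3^(3 + 1) + 3^3 + 2 —bump→ 4^(4 + 1) + 4^4 + 2 = 1282 —(−1)→ 1281
1281 —HB4→ 4^(4 + 1) + 4^4 + 1 —bump→ 5^(5 + 1) + 5^5 + 1 = 18751 —(−1)→ 18750
18750 —HB5→ 5^(5 + 1) + 5^5 —bump→ 6^(6 + 1) + 6^6 = 326592 —(−1)→ 326591
326591 —HB6→ 6^(6 + 1) + 5·6^5 + 5·6^4 + 5·6^3 + 5·6^2 + 5·6 + 5 —bump→ 7^(7 + 1) + 5·7^5 + 5·7^4 + 5·7^3 + 5·7^2 + 5·7 + 5 = 5862841 —(−1)→ 5862840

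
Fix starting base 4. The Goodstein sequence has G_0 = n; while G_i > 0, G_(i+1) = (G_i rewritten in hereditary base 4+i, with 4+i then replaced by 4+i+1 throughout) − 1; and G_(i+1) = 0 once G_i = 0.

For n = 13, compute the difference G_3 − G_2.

G_0=13  [base 4] 3·4 + 1  →[4↦5]→  3·5 + 1 = 16  −1 ⇒ G_1=15
G_1=15  [base 5] 3·5  →[5↦6]→  3·6 = 18  −1 ⇒ G_2=17
G_2=17  [base 6] 2·6 + 5  →[6↦7]→  2·7 + 5 = 19  −1 ⇒ G_3=18

1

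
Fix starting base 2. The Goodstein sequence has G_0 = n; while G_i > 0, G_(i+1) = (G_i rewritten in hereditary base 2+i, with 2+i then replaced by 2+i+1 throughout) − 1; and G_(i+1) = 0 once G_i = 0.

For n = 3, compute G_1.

G_0 = 3. HB_2(3) = 2 + 1. Bump = 4. G_1 = 3.
G_1 = 3. HB_3(3) = 3. Bump = 4. G_2 = 3.

3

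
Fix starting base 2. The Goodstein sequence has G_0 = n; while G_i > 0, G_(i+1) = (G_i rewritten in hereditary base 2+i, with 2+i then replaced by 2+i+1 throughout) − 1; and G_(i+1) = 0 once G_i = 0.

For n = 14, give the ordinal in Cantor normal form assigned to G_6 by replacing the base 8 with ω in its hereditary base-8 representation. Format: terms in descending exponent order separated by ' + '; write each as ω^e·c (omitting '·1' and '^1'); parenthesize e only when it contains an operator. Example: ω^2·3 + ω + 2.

ω^(ω + 1) + ω^5·5 + ω^4·5 + ω^3·5 + ω^2·5 + ω·5 + 3

step 0: 14 = 2^(2 + 1) + 2^2 + 2; sub 3 for 2: 3^(3 + 1) + 3^3 + 3; = 111; G_1 = 111−1 = 110
step 1: 110 = 3^(3 + 1) + 3^3 + 2; sub 4 for 3: 4^(4 + 1) + 4^4 + 2; = 1282; G_2 = 1282−1 = 1281
step 2: 1281 = 4^(4 + 1) + 4^4 + 1; sub 5 for 4: 5^(5 + 1) + 5^5 + 1; = 18751; G_3 = 18751−1 = 18750
step 3: 18750 = 5^(5 + 1) + 5^5; sub 6 for 5: 6^(6 + 1) + 6^6; = 326592; G_4 = 326592−1 = 326591
step 4: 326591 = 6^(6 + 1) + 5·6^5 + 5·6^4 + 5·6^3 + 5·6^2 + 5·6 + 5; sub 7 for 6: 7^(7 + 1) + 5·7^5 + 5·7^4 + 5·7^3 + 5·7^2 + 5·7 + 5; = 5862841; G_5 = 5862841−1 = 5862840
step 5: 5862840 = 7^(7 + 1) + 5·7^5 + 5·7^4 + 5·7^3 + 5·7^2 + 5·7 + 4; sub 8 for 7: 8^(8 + 1) + 5·8^5 + 5·8^4 + 5·8^3 + 5·8^2 + 5·8 + 4; = 134404972; G_6 = 134404972−1 = 134404971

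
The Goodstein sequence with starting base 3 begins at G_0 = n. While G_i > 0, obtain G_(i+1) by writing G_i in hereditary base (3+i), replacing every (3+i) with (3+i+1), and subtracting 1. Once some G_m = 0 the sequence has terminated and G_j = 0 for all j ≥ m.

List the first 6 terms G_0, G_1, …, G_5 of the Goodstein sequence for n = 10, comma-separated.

i=0: 10 = 3^2 + 1 (b=3); 3→4: 4^2 + 1 = 17; 17−1 = 16
i=1: 16 = 4^2 (b=4); 4→5: 5^2 = 25; 25−1 = 24
i=2: 24 = 4·5 + 4 (b=5); 5→6: 4·6 + 4 = 28; 28−1 = 27
i=3: 27 = 4·6 + 3 (b=6); 6→7: 4·7 + 3 = 31; 31−1 = 30
i=4: 30 = 4·7 + 2 (b=7); 7→8: 4·8 + 2 = 34; 34−1 = 33

10, 16, 24, 27, 30, 33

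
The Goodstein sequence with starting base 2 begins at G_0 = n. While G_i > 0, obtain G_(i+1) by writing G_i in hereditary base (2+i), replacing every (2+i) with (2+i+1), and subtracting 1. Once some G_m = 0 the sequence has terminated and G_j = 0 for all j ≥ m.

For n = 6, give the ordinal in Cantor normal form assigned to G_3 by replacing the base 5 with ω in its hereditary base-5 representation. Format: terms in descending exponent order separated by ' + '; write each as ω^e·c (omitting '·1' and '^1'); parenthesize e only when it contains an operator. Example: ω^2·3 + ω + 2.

ω^ω

(0) 6|_2 = 2^2 + 2 ↦ 3^3 + 3|_3 = 30 ⇒ 29
(1) 29|_3 = 3^3 + 2 ↦ 4^4 + 2|_4 = 258 ⇒ 257
(2) 257|_4 = 4^4 + 1 ↦ 5^5 + 1|_5 = 3126 ⇒ 3125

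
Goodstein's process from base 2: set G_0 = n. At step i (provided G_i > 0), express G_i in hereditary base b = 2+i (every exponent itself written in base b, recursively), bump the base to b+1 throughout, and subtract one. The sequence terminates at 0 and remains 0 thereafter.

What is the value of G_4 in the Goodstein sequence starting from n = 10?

279935

(0) 10|_2 = 2^(2 + 1) + 2 ↦ 3^(3 + 1) + 3|_3 = 84 ⇒ 83
(1) 83|_3 = 3^(3 + 1) + 2 ↦ 4^(4 + 1) + 2|_4 = 1026 ⇒ 1025
(2) 1025|_4 = 4^(4 + 1) + 1 ↦ 5^(5 + 1) + 1|_5 = 15626 ⇒ 15625
(3) 15625|_5 = 5^(5 + 1) ↦ 6^(6 + 1)|_6 = 279936 ⇒ 279935
(4) 279935|_6 = 5·6^6 + 5·6^5 + 5·6^4 + 5·6^3 + 5·6^2 + 5·6 + 5 ↦ 5·7^7 + 5·7^5 + 5·7^4 + 5·7^3 + 5·7^2 + 5·7 + 5|_7 = 4215755 ⇒ 4215754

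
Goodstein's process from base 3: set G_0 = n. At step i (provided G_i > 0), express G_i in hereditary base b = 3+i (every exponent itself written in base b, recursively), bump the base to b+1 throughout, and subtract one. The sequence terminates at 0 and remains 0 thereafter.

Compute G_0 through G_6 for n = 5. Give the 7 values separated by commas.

step 0: 5 = 3 + 2; sub 4 for 3: 4 + 2; = 6; G_1 = 6−1 = 5
step 1: 5 = 4 + 1; sub 5 for 4: 5 + 1; = 6; G_2 = 6−1 = 5
step 2: 5 = 5; sub 6 for 5: 6; = 6; G_3 = 6−1 = 5
step 3: 5 = 5; sub 7 for 6: 5; = 5; G_4 = 5−1 = 4
step 4: 4 = 4; sub 8 for 7: 4; = 4; G_5 = 4−1 = 3
step 5: 3 = 3; sub 9 for 8: 3; = 3; G_6 = 3−1 = 2

5, 5, 5, 5, 4, 3, 2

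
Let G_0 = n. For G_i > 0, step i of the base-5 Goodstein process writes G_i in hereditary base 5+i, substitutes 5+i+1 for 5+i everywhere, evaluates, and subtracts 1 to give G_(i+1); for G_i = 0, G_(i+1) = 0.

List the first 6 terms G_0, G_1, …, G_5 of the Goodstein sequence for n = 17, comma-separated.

base 5: 17 = 3·5 + 2; at 6: 3·6 + 2 = 20; next = 19
base 6: 19 = 3·6 + 1; at 7: 3·7 + 1 = 22; next = 21
base 7: 21 = 3·7; at 8: 3·8 = 24; next = 23
base 8: 23 = 2·8 + 7; at 9: 2·9 + 7 = 25; next = 24
base 9: 24 = 2·9 + 6; at 10: 2·10 + 6 = 26; next = 25

17, 19, 21, 23, 24, 25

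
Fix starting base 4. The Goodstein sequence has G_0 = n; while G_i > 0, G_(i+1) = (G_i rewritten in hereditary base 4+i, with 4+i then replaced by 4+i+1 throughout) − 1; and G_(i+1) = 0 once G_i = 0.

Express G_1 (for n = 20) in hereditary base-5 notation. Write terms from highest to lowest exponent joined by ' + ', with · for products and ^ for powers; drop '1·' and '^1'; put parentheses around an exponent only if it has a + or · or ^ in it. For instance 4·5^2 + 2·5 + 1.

5^2 + 4

step 0: 20 = 4^2 + 4; sub 5 for 4: 5^2 + 5; = 30; G_1 = 30−1 = 29
step 1: 29 = 5^2 + 4; sub 6 for 5: 6^2 + 4; = 40; G_2 = 40−1 = 39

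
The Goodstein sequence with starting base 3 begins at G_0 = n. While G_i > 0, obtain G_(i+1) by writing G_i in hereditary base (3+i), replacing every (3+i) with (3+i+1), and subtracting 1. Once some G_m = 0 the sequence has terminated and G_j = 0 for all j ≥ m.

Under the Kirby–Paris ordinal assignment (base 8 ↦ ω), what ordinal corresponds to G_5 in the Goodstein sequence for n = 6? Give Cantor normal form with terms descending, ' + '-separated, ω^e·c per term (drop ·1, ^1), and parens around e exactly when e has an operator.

i=0: 6 = 2·3 (b=3); 3→4: 2·4 = 8; 8−1 = 7
i=1: 7 = 4 + 3 (b=4); 4→5: 5 + 3 = 8; 8−1 = 7
i=2: 7 = 5 + 2 (b=5); 5→6: 6 + 2 = 8; 8−1 = 7
i=3: 7 = 6 + 1 (b=6); 6→7: 7 + 1 = 8; 8−1 = 7
i=4: 7 = 7 (b=7); 7→8: 8 = 8; 8−1 = 7
i=5: 7 = 7 (b=8); 8→9: 7 = 7; 7−1 = 6

7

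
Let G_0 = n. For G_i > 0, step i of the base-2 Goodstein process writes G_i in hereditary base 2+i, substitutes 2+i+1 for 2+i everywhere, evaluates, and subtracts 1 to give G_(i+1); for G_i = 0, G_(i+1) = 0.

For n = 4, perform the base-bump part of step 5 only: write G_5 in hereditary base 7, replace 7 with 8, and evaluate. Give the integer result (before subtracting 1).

140

G_0=4  [base 2] 2^2  →[2↦3]→  3^3 = 27  −1 ⇒ G_1=26
G_1=26  [base 3] 2·3^2 + 2·3 + 2  →[3↦4]→  2·4^2 + 2·4 + 2 = 42  −1 ⇒ G_2=41
G_2=41  [base 4] 2·4^2 + 2·4 + 1  →[4↦5]→  2·5^2 + 2·5 + 1 = 61  −1 ⇒ G_3=60
G_3=60  [base 5] 2·5^2 + 2·5  →[5↦6]→  2·6^2 + 2·6 = 84  −1 ⇒ G_4=83
G_4=83  [base 6] 2·6^2 + 6 + 5  →[6↦7]→  2·7^2 + 7 + 5 = 110  −1 ⇒ G_5=109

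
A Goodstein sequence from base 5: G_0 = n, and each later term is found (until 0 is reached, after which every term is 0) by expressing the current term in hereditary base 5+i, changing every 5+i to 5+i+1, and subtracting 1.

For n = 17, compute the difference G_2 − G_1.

i=0: 17 = 3·5 + 2 (b=5); 5→6: 3·6 + 2 = 20; 20−1 = 19
i=1: 19 = 3·6 + 1 (b=6); 6→7: 3·7 + 1 = 22; 22−1 = 21

2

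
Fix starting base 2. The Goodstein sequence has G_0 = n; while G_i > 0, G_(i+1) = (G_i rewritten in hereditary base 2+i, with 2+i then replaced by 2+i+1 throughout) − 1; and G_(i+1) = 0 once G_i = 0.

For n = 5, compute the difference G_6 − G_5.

[0] 5 ≡ 2^2 + 1 (base 2). Lift 3: 28. −1: 27.
[1] 27 ≡ 3^3 (base 3). Lift 4: 256. −1: 255.
[2] 255 ≡ 3·4^3 + 3·4^2 + 3·4 + 3 (base 4). Lift 5: 468. −1: 467.
[3] 467 ≡ 3·5^3 + 3·5^2 + 3·5 + 2 (base 5). Lift 6: 776. −1: 775.
[4] 775 ≡ 3·6^3 + 3·6^2 + 3·6 + 1 (base 6). Lift 7: 1198. −1: 1197.
[5] 1197 ≡ 3·7^3 + 3·7^2 + 3·7 (base 7). Lift 8: 1752. −1: 1751.

554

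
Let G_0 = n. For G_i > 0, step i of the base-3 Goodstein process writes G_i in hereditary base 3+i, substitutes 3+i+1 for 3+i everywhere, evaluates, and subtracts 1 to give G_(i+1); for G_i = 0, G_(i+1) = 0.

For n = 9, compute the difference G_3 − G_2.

2

9 —HB3→ 3^2 —bump→ 4^2 = 16 —(−1)→ 15
15 —HB4→ 3·4 + 3 —bump→ 3·5 + 3 = 18 —(−1)→ 17
17 —HB5→ 3·5 + 2 —bump→ 3·6 + 2 = 20 —(−1)→ 19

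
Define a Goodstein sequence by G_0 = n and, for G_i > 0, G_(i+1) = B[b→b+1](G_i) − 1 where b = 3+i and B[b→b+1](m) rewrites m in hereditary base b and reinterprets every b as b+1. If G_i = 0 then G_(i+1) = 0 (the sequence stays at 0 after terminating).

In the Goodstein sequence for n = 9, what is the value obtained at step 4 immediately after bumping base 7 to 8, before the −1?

G_0=9  [base 3] 3^2  →[3↦4]→  4^2 = 16  −1 ⇒ G_1=15
G_1=15  [base 4] 3·4 + 3  →[4↦5]→  3·5 + 3 = 18  −1 ⇒ G_2=17
G_2=17  [base 5] 3·5 + 2  →[5↦6]→  3·6 + 2 = 20  −1 ⇒ G_3=19
G_3=19  [base 6] 3·6 + 1  →[6↦7]→  3·7 + 1 = 22  −1 ⇒ G_4=21
G_4=21  [base 7] 3·7  →[7↦8]→  3·8 = 24  −1 ⇒ G_5=23

24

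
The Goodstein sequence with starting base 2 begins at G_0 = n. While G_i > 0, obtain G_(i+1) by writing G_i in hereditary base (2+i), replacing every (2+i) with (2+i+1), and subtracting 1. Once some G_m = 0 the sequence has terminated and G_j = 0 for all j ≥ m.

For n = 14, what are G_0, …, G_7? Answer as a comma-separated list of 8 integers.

G_0 = 14. HB_2(14) = 2^(2 + 1) + 2^2 + 2. Bump = 111. G_1 = 110.
G_1 = 110. HB_3(110) = 3^(3 + 1) + 3^3 + 2. Bump = 1282. G_2 = 1281.
G_2 = 1281. HB_4(1281) = 4^(4 + 1) + 4^4 + 1. Bump = 18751. G_3 = 18750.
G_3 = 18750. HB_5(18750) = 5^(5 + 1) + 5^5. Bump = 326592. G_4 = 326591.
G_4 = 326591. HB_6(326591) = 6^(6 + 1) + 5·6^5 + 5·6^4 + 5·6^3 + 5·6^2 + 5·6 + 5. Bump = 5862841. G_5 = 5862840.
G_5 = 5862840. HB_7(5862840) = 7^(7 + 1) + 5·7^5 + 5·7^4 + 5·7^3 + 5·7^2 + 5·7 + 4. Bump = 134404972. G_6 = 134404971.
G_6 = 134404971. HB_8(134404971) = 8^(8 + 1) + 5·8^5 + 5·8^4 + 5·8^3 + 5·8^2 + 5·8 + 3. Bump = 3487116549. G_7 = 3487116548.

14, 110, 1281, 18750, 326591, 5862840, 134404971, 3487116548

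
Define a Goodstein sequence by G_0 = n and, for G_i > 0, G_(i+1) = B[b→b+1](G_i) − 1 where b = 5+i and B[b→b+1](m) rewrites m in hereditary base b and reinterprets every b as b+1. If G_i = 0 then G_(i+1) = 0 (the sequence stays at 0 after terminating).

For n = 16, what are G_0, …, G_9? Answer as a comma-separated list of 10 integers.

base 5: 16 = 3·5 + 1; at 6: 3·6 + 1 = 19; next = 18
base 6: 18 = 3·6; at 7: 3·7 = 21; next = 20
base 7: 20 = 2·7 + 6; at 8: 2·8 + 6 = 22; next = 21
base 8: 21 = 2·8 + 5; at 9: 2·9 + 5 = 23; next = 22
base 9: 22 = 2·9 + 4; at 10: 2·10 + 4 = 24; next = 23
base 10: 23 = 2·10 + 3; at 11: 2·11 + 3 = 25; next = 24
base 11: 24 = 2·11 + 2; at 12: 2·12 + 2 = 26; next = 25
base 12: 25 = 2·12 + 1; at 13: 2·13 + 1 = 27; next = 26
base 13: 26 = 2·13; at 14: 2·14 = 28; next = 27

16, 18, 20, 21, 22, 23, 24, 25, 26, 27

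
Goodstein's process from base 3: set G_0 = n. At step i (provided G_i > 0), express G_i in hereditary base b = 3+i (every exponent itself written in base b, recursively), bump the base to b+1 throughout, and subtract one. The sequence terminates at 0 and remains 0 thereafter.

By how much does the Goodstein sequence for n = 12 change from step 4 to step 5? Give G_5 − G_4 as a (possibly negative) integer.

base 3: 12 = 3^2 + 3; at 4: 4^2 + 4 = 20; next = 19
base 4: 19 = 4^2 + 3; at 5: 5^2 + 3 = 28; next = 27
base 5: 27 = 5^2 + 2; at 6: 6^2 + 2 = 38; next = 37
base 6: 37 = 6^2 + 1; at 7: 7^2 + 1 = 50; next = 49
base 7: 49 = 7^2; at 8: 8^2 = 64; next = 63

14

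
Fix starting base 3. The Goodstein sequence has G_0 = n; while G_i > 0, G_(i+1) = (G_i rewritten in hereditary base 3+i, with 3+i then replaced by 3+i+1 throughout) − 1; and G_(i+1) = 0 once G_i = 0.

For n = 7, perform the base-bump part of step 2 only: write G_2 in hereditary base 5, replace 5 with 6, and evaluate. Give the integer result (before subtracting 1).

10

step 0: 7 = 2·3 + 1; sub 4 for 3: 2·4 + 1; = 9; G_1 = 9−1 = 8
step 1: 8 = 2·4; sub 5 for 4: 2·5; = 10; G_2 = 10−1 = 9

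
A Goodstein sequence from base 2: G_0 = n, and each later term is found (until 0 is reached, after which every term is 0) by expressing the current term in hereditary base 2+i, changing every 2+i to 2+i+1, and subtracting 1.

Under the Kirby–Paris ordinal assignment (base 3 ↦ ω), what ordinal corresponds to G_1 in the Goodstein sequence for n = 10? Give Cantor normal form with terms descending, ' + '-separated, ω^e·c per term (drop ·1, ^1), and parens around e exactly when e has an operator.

ω^(ω + 1) + 2

step 0: 10 = 2^(2 + 1) + 2; sub 3 for 2: 3^(3 + 1) + 3; = 84; G_1 = 84−1 = 83
step 1: 83 = 3^(3 + 1) + 2; sub 4 for 3: 4^(4 + 1) + 2; = 1026; G_2 = 1026−1 = 1025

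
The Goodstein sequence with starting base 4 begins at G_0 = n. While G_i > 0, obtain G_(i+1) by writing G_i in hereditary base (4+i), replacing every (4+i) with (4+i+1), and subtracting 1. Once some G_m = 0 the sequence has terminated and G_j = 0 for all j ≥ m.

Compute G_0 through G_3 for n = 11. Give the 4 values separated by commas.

G_0=11  [base 4] 2·4 + 3  →[4↦5]→  2·5 + 3 = 13  −1 ⇒ G_1=12
G_1=12  [base 5] 2·5 + 2  →[5↦6]→  2·6 + 2 = 14  −1 ⇒ G_2=13
G_2=13  [base 6] 2·6 + 1  →[6↦7]→  2·7 + 1 = 15  −1 ⇒ G_3=14

11, 12, 13, 14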